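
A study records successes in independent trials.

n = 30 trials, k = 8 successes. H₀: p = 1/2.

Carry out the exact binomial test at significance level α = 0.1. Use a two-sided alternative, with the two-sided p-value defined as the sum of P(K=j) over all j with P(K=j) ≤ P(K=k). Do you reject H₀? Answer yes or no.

reject H₀: yes

Exact binomial: n=30, k=8, p₀=1/2=0.5000
P(X=j) = C(n,j)·p₀^j·(1−p₀)^(n−j); p = Σ P(X=j) over j with P(X=j) ≤ P(X=8)
p-value (two-sided) = 0.01612
At α=0.1: p < α → reject H₀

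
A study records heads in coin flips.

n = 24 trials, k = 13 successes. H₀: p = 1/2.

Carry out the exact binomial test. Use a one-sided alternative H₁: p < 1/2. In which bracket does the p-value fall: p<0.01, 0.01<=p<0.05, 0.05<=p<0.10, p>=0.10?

p-value bracket: p>=0.10

Exact binomial: n=24, k=13, p₀=1/2=0.5000
P(X≤13) from Σ C(n,i)·p₀^i·(1−p₀)^(n−i)
p-value (one-sided, H₁ less) = 0.72937
→ bracket: p>=0.10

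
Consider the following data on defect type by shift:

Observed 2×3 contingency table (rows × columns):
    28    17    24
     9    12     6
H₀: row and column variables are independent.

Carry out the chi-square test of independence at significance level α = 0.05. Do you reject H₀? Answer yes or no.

Row totals [69, 27], col totals [37, 29, 30], n=96
χ² = (28−26.59)²/26.59 + (17−20.84)²/20.84 + (24−21.56)²/21.56 + (9−10.41)²/10.41 + (12−8.16)²/8.16 + (6−8.44)²/8.44 = 3.7643
df = 2
p-value (upper-tail) = 0.15226
At α=0.05: p ≥ α → fail to reject H₀

reject H₀: no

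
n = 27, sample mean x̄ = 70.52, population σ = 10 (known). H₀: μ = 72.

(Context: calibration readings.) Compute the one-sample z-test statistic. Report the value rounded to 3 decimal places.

test statistic = -0.769

SE = σ/√n = 10/√27 = 1.9245
z = (x̄−μ₀)/SE = (70.52−72)/1.9245 = -0.7690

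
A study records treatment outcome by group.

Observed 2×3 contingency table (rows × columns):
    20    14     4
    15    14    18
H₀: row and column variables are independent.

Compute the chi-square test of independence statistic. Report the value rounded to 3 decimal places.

Row totals [38, 47], col totals [35, 28, 22], n=85
χ² = (20−15.65)²/15.65 + (14−12.52)²/12.52 + (4−9.84)²/9.84 + (15−19.35)²/19.35 + (14−15.48)²/15.48 + (18−12.16)²/12.16 = 8.7687
df = 2

test statistic = 8.769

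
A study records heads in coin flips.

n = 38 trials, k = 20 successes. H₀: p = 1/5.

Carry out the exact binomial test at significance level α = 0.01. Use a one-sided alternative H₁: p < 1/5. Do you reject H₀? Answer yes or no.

Exact binomial: n=38, k=20, p₀=1/5=0.2000
P(X≤20) from Σ C(n,i)·p₀^i·(1−p₀)^(n−i)
p-value (one-sided, H₁ less) = 1.00000
At α=0.01: p ≥ α → fail to reject H₀

reject H₀: no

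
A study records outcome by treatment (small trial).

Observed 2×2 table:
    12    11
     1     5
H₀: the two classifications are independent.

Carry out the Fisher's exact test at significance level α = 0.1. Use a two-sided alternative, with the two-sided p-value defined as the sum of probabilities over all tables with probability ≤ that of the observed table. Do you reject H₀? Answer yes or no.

Margins: r₁=23, r₂=6, c₁=13, c₂=16, n=29
p_obs = C(23,12)·C(6,1)/C(29,13); sum pmf over tables with pmf ≤ p_obs
p-value (two-sided) = 0.18336
At α=0.1: p ≥ α → fail to reject H₀

reject H₀: no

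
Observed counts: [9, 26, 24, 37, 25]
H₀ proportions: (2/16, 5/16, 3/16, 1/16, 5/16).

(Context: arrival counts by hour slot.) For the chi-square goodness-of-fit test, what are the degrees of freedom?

df = k − 1 = 5 − 1 = 4

degrees of freedom = 4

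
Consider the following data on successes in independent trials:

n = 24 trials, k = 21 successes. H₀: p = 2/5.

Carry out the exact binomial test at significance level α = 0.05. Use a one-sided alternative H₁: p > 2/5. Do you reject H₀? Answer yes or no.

Exact binomial: n=24, k=21, p₀=2/5=0.4000
P(X≥21) from Σ C(n,i)·p₀^i·(1−p₀)^(n−i)
p-value (one-sided, H₁ greater) = 0.00000
At α=0.05: p < α → reject H₀

reject H₀: yes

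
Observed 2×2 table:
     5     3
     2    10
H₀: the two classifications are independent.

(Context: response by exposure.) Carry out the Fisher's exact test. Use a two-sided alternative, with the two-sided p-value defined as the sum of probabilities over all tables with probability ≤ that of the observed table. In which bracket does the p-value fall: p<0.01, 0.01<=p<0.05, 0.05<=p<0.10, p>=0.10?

Margins: r₁=8, r₂=12, c₁=7, c₂=13, n=20
p_obs = C(8,5)·C(12,2)/C(20,7); sum pmf over tables with pmf ≤ p_obs
p-value (two-sided) = 0.06233
→ bracket: 0.05<=p<0.10

p-value bracket: 0.05<=p<0.10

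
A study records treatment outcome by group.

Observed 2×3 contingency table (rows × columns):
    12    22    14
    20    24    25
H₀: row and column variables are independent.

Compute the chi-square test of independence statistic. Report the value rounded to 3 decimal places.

test statistic = 1.468

Row totals [48, 69], col totals [32, 46, 39], n=117
χ² = (12−13.13)²/13.13 + (22−18.87)²/18.87 + (14−16.00)²/16.00 + (20−18.87)²/18.87 + (24−27.13)²/27.13 + (25−23.00)²/23.00 = 1.4676
df = 2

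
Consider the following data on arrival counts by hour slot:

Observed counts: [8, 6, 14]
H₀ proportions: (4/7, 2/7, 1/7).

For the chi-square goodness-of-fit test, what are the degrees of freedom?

degrees of freedom = 2

df = k − 1 = 3 − 1 = 2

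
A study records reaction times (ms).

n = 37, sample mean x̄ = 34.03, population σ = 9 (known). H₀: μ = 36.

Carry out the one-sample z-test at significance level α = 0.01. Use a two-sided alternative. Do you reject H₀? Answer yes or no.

reject H₀: no

SE = σ/√n = 9/√37 = 1.4796
z = (x̄−μ₀)/SE = (34.03−36)/1.4796 = -1.3314
p-value (two-sided) = 0.18304
At α=0.01: p ≥ α → fail to reject H₀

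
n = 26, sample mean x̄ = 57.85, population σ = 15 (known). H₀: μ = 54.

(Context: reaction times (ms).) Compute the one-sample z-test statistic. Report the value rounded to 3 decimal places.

SE = σ/√n = 15/√26 = 2.9417
z = (x̄−μ₀)/SE = (57.85−54)/2.9417 = 1.3087

test statistic = 1.309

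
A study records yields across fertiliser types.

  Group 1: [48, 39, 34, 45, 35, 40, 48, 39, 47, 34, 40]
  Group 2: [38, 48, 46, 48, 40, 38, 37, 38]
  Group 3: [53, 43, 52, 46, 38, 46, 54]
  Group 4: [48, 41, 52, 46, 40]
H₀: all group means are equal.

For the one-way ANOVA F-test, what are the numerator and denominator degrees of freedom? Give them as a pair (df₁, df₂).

degrees of freedom = [3, 27]

k = 4 groups, N = 31 total
df = (k−1, N−k) = (4−1, 31−4) = (3, 27)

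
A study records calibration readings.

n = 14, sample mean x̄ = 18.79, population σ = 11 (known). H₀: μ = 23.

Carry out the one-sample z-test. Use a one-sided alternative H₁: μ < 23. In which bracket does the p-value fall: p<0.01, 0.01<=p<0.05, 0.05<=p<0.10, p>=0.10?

p-value bracket: 0.05<=p<0.10

SE = σ/√n = 11/√14 = 2.9399
z = (x̄−μ₀)/SE = (18.79−23)/2.9399 = -1.4320
p-value (one-sided, H₁ less) = 0.07607
→ bracket: 0.05<=p<0.10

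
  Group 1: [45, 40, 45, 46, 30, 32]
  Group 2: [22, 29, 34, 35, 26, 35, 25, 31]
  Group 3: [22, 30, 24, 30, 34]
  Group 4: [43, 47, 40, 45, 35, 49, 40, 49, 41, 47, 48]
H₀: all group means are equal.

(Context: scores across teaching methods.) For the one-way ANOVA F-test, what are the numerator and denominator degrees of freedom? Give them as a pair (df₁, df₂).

degrees of freedom = [3, 26]

k = 4 groups, N = 30 total
df = (k−1, N−k) = (4−1, 30−4) = (3, 26)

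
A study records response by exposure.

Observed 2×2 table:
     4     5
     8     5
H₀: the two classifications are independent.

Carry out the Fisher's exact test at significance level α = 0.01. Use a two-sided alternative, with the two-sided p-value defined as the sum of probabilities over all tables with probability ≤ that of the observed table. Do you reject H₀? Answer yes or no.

Margins: r₁=9, r₂=13, c₁=12, c₂=10, n=22
p_obs = C(9,4)·C(13,8)/C(22,12); sum pmf over tables with pmf ≤ p_obs
p-value (two-sided) = 0.66563
At α=0.01: p ≥ α → fail to reject H₀

reject H₀: no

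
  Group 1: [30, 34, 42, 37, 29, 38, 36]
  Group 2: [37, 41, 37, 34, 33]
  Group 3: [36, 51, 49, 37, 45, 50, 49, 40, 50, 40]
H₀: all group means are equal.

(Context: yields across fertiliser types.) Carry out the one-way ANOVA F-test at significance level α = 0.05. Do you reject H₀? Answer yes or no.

Group means [35.14, 36.40, 44.70], grand mean 39.773
SSB = Σnᵢ(x̄ᵢ−x̄)² = 449.706; SSW = ΣΣ(x−x̄ᵢ)² = 476.157
MSB = 449.706/2 = 224.8532; MSW = 476.157/19 = 25.0609
F = MSB/MSW = 8.9723
df = (2, 19)
p-value (upper-tail) = 0.00180
At α=0.05: p < α → reject H₀

reject H₀: yes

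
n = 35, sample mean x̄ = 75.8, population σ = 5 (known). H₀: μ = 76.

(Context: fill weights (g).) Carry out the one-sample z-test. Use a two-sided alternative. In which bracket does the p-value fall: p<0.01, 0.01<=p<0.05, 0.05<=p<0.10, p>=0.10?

SE = σ/√n = 5/√35 = 0.8452
z = (x̄−μ₀)/SE = (75.8−76)/0.8452 = -0.2366
p-value (two-sided) = 0.81293
→ bracket: p>=0.10

p-value bracket: p>=0.10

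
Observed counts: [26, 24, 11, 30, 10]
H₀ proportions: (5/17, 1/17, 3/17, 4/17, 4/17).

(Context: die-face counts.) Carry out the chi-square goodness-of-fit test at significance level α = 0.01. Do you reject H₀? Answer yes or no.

reject H₀: yes

n = 101; E_i = n·p_i = [29.71, 5.94, 17.82, 23.76, 23.76]
χ² = (26−29.71)²/29.71 + (24−5.94)²/5.94 + (11−17.82)²/17.82 + (30−23.76)²/23.76 + (10−23.76)²/23.76 = 67.5749
df = 4
p-value (upper-tail) = 0.00000
At α=0.01: p < α → reject H₀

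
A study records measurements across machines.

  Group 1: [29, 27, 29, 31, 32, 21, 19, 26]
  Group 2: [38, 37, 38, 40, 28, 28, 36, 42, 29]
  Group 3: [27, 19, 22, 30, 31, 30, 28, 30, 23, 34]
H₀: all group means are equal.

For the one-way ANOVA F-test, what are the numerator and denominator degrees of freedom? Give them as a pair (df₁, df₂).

k = 3 groups, N = 27 total
df = (k−1, N−k) = (3−1, 27−3) = (2, 24)

degrees of freedom = [2, 24]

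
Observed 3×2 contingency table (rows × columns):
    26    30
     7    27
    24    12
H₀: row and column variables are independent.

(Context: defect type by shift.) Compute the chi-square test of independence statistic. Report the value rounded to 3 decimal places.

Row totals [56, 34, 36], col totals [57, 69], n=126
χ² = (26−25.33)²/25.33 + (30−30.67)²/30.67 + (7−15.38)²/15.38 + (27−18.62)²/18.62 + (24−16.29)²/16.29 + (12−19.71)²/19.71 = 15.0440
df = 2

test statistic = 15.044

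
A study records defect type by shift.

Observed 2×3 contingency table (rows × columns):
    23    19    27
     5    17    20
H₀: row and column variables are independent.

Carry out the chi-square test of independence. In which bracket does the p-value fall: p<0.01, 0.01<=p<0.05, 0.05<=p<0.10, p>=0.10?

p-value bracket: 0.01<=p<0.05

Row totals [69, 42], col totals [28, 36, 47], n=111
χ² = (23−17.41)²/17.41 + (19−22.38)²/22.38 + (27−29.22)²/29.22 + (5−10.59)²/10.59 + (17−13.62)²/13.62 + (20−17.78)²/17.78 = 6.5448
df = 2
p-value (upper-tail) = 0.03792
→ bracket: 0.01<=p<0.05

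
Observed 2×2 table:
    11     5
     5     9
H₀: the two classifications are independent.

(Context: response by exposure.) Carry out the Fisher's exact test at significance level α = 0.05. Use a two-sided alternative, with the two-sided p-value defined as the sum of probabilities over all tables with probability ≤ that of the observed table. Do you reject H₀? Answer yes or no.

reject H₀: no

Margins: r₁=16, r₂=14, c₁=16, c₂=14, n=30
p_obs = C(16,11)·C(14,5)/C(30,16); sum pmf over tables with pmf ≤ p_obs
p-value (two-sided) = 0.14139
At α=0.05: p ≥ α → fail to reject H₀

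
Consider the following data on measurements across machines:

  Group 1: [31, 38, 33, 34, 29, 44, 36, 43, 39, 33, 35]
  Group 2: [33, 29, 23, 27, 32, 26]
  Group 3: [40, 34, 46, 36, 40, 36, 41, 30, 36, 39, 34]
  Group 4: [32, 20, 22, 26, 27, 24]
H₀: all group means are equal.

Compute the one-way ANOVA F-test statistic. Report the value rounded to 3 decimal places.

Group means [35.91, 28.33, 37.45, 25.17], grand mean 33.176
SSB = Σnᵢ(x̄ᵢ−x̄)² = 809.138; SSW = ΣΣ(x−x̄ᵢ)² = 569.803
MSB = 809.138/3 = 269.7127; MSW = 569.803/30 = 18.9934
F = MSB/MSW = 14.2003
df = (3, 30)

test statistic = 14.200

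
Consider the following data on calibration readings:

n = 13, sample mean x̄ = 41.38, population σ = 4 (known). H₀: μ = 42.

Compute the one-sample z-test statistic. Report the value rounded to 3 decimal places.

SE = σ/√n = 4/√13 = 1.1094
z = (x̄−μ₀)/SE = (41.38−42)/1.1094 = -0.5589

test statistic = -0.559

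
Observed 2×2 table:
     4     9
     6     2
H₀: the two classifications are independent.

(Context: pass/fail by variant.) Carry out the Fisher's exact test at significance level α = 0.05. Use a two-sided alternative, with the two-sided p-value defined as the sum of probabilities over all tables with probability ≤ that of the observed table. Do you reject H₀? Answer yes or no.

reject H₀: no

Margins: r₁=13, r₂=8, c₁=10, c₂=11, n=21
p_obs = C(13,4)·C(8,6)/C(21,10); sum pmf over tables with pmf ≤ p_obs
p-value (two-sided) = 0.08050
At α=0.05: p ≥ α → fail to reject H₀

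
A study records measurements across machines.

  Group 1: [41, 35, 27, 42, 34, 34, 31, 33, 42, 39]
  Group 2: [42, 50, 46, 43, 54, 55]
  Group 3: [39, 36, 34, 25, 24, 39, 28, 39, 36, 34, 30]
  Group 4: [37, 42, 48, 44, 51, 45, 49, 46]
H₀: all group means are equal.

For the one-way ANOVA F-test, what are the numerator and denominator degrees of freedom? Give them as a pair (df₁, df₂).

degrees of freedom = [3, 31]

k = 4 groups, N = 35 total
df = (k−1, N−k) = (4−1, 35−4) = (3, 31)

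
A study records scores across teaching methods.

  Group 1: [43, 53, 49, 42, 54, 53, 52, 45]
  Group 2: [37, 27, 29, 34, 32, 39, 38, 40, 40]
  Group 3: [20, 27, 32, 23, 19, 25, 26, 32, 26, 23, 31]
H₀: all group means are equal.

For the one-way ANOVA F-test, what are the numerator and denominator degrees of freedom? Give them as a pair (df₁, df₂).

degrees of freedom = [2, 25]

k = 3 groups, N = 28 total
df = (k−1, N−k) = (3−1, 28−3) = (2, 25)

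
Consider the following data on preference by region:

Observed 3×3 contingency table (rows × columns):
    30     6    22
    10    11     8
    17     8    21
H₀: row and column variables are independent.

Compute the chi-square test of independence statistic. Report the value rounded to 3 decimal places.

test statistic = 11.332

Row totals [58, 29, 46], col totals [57, 25, 51], n=133
χ² = (30−24.86)²/24.86 + (6−10.90)²/10.90 + (22−22.24)²/22.24 + (10−12.43)²/12.43 + (11−5.45)²/5.45 + (8−11.12)²/11.12 + (17−19.71)²/19.71 + (8−8.65)²/8.65 + (21−17.64)²/17.64 = 11.3319
df = 4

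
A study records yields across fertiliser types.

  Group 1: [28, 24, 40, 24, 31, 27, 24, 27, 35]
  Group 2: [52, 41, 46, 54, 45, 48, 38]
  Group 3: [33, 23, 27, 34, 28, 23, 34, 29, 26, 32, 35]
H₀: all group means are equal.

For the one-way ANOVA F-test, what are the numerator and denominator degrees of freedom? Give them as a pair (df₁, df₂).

degrees of freedom = [2, 24]

k = 3 groups, N = 27 total
df = (k−1, N−k) = (3−1, 27−3) = (2, 24)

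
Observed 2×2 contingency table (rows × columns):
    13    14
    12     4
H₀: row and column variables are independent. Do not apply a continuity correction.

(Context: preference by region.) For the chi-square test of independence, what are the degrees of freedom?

df = (r−1)(c−1) = (2−1)·(2−1) = 1

degrees of freedom = 1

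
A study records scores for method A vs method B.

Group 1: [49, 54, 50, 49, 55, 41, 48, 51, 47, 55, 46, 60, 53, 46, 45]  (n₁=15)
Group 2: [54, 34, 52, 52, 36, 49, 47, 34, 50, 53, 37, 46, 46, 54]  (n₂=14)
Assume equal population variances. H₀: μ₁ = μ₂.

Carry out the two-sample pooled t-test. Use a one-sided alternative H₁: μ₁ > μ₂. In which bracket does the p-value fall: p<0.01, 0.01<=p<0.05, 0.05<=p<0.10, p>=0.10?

p-value bracket: 0.05<=p<0.10

x̄₁=49.933, s₁=4.847, n₁=15
x̄₂=46.000, s₂=7.565, n₂=14
s_p² = [14·4.847² + 13·7.565²]/27 = 39.7383
SE = √(s_p²·(1/15+1/14)) = 2.3426
t = (49.933−46.000)/2.3426 = 1.6791
df = 27
p-value (one-sided, H₁ greater) = 0.05234
→ bracket: 0.05<=p<0.10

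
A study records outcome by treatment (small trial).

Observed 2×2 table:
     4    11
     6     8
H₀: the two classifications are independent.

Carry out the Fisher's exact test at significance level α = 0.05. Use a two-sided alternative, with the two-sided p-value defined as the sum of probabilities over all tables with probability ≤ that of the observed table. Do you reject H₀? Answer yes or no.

reject H₀: no

Margins: r₁=15, r₂=14, c₁=10, c₂=19, n=29
p_obs = C(15,4)·C(14,6)/C(29,10); sum pmf over tables with pmf ≤ p_obs
p-value (two-sided) = 0.44973
At α=0.05: p ≥ α → fail to reject H₀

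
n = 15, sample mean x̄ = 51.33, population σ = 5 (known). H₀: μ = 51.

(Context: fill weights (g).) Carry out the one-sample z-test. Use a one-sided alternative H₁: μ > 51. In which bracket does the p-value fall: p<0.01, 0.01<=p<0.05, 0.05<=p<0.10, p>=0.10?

p-value bracket: p>=0.10

SE = σ/√n = 5/√15 = 1.2910
z = (x̄−μ₀)/SE = (51.33−51)/1.2910 = 0.2556
p-value (one-sided, H₁ greater) = 0.39912
→ bracket: p>=0.10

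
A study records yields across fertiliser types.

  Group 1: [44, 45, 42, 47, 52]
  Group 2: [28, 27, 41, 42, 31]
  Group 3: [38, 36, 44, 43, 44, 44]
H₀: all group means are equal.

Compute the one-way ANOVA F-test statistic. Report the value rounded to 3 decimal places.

test statistic = 7.557

Group means [46.00, 33.80, 41.50], grand mean 40.500
SSB = Σnᵢ(x̄ᵢ−x̄)² = 381.700; SSW = ΣΣ(x−x̄ᵢ)² = 328.300
MSB = 381.700/2 = 190.8500; MSW = 328.300/13 = 25.2538
F = MSB/MSW = 7.5573
df = (2, 13)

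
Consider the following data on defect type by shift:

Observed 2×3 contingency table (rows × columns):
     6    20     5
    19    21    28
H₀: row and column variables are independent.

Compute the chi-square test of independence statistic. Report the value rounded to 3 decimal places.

test statistic = 10.445

Row totals [31, 68], col totals [25, 41, 33], n=99
χ² = (6−7.83)²/7.83 + (20−12.84)²/12.84 + (5−10.33)²/10.33 + (19−17.17)²/17.17 + (21−28.16)²/28.16 + (28−22.67)²/22.67 = 10.4454
df = 2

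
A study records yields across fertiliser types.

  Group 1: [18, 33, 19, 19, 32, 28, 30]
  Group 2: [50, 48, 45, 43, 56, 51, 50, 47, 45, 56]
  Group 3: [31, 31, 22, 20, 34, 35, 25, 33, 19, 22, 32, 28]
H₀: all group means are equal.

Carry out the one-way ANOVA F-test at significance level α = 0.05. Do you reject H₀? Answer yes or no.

Group means [25.57, 49.10, 27.67], grand mean 34.552
SSB = Σnᵢ(x̄ᵢ−x̄)² = 3249.891; SSW = ΣΣ(x−x̄ᵢ)² = 811.281
MSB = 3249.891/2 = 1624.9457; MSW = 811.281/26 = 31.2031
F = MSB/MSW = 52.0764
df = (2, 26)
p-value (upper-tail) = 0.00000
At α=0.05: p < α → reject H₀

reject H₀: yes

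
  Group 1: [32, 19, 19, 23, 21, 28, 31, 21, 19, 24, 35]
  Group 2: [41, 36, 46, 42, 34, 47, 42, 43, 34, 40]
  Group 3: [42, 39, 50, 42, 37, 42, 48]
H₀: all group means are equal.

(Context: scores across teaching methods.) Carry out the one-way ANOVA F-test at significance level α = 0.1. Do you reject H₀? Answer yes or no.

reject H₀: yes

Group means [24.73, 40.50, 42.86], grand mean 34.893
SSB = Σnᵢ(x̄ᵢ−x̄)² = 1895.140; SSW = ΣΣ(x−x̄ᵢ)² = 655.539
MSB = 1895.140/2 = 947.5698; MSW = 655.539/25 = 26.2216
F = MSB/MSW = 36.1371
df = (2, 25)
p-value (upper-tail) = 0.00000
At α=0.1: p < α → reject H₀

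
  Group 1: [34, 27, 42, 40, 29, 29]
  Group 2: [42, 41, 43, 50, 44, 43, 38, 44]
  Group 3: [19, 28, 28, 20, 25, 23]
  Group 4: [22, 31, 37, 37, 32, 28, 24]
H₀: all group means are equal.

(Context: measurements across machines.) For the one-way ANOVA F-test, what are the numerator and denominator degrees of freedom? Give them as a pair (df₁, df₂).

k = 4 groups, N = 27 total
df = (k−1, N−k) = (4−1, 27−4) = (3, 23)

degrees of freedom = [3, 23]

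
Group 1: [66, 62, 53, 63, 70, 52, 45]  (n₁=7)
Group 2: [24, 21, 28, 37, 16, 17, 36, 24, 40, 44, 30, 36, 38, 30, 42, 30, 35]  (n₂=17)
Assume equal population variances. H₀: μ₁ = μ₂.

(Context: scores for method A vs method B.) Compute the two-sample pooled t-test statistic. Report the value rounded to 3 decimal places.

x̄₁=58.714, s₁=8.902, n₁=7
x̄₂=31.059, s₂=8.489, n₂=17
s_p² = [6·8.902² + 16·8.489²]/22 = 74.0168
SE = √(s_p²·(1/7+1/17)) = 3.8636
t = (58.714−31.059)/3.8636 = 7.1579
df = 22

test statistic = 7.158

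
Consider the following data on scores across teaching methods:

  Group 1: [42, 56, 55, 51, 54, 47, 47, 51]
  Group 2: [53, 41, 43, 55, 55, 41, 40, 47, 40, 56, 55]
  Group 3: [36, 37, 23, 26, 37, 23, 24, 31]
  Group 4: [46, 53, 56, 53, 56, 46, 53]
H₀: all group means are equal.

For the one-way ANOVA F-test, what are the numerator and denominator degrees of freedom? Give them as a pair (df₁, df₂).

degrees of freedom = [3, 30]

k = 4 groups, N = 34 total
df = (k−1, N−k) = (4−1, 34−4) = (3, 30)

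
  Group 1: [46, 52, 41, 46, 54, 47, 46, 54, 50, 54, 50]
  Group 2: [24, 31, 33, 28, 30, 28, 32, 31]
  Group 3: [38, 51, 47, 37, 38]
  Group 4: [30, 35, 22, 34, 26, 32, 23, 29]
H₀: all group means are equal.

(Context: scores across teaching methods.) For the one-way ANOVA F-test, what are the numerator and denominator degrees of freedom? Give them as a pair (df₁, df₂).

degrees of freedom = [3, 28]

k = 4 groups, N = 32 total
df = (k−1, N−k) = (4−1, 32−4) = (3, 28)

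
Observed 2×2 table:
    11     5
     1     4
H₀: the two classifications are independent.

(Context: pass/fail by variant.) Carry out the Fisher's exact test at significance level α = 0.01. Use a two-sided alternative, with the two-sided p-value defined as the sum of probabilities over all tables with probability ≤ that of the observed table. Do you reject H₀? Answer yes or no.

Margins: r₁=16, r₂=5, c₁=12, c₂=9, n=21
p_obs = C(16,11)·C(5,1)/C(21,12); sum pmf over tables with pmf ≤ p_obs
p-value (two-sided) = 0.11942
At α=0.01: p ≥ α → fail to reject H₀

reject H₀: no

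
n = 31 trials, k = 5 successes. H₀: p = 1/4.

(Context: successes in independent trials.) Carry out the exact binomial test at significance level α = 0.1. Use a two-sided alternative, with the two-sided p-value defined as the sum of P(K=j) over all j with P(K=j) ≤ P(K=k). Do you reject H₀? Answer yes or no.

reject H₀: no

Exact binomial: n=31, k=5, p₀=1/4=0.2500
P(X=j) = C(n,j)·p₀^j·(1−p₀)^(n−j); p = Σ P(X=j) over j with P(X=j) ≤ P(X=5)
p-value (two-sided) = 0.30486
At α=0.1: p ≥ α → fail to reject H₀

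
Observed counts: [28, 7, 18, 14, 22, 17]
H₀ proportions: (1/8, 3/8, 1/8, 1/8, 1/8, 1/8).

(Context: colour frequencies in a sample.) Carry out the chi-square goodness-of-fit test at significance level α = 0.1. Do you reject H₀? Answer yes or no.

reject H₀: yes

n = 106; E_i = n·p_i = [13.25, 39.75, 13.25, 13.25, 13.25, 13.25]
χ² = (28−13.25)²/13.25 + (7−39.75)²/39.75 + (18−13.25)²/13.25 + (14−13.25)²/13.25 + (22−13.25)²/13.25 + (17−13.25)²/13.25 = 51.9874
df = 5
p-value (upper-tail) = 0.00000
At α=0.1: p < α → reject H₀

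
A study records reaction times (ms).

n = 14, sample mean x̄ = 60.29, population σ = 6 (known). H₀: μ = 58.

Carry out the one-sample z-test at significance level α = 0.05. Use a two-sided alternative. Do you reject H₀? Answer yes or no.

SE = σ/√n = 6/√14 = 1.6036
z = (x̄−μ₀)/SE = (60.29−58)/1.6036 = 1.4281
p-value (two-sided) = 0.15327
At α=0.05: p ≥ α → fail to reject H₀

reject H₀: no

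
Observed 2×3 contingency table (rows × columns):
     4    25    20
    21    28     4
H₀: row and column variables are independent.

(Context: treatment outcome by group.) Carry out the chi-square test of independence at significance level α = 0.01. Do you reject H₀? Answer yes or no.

Row totals [49, 53], col totals [25, 53, 24], n=102
χ² = (4−12.01)²/12.01 + (25−25.46)²/25.46 + (20−11.53)²/11.53 + (21−12.99)²/12.99 + (28−27.54)²/27.54 + (4−12.47)²/12.47 = 22.2739
df = 2
p-value (upper-tail) = 0.00001
At α=0.01: p < α → reject H₀

reject H₀: yes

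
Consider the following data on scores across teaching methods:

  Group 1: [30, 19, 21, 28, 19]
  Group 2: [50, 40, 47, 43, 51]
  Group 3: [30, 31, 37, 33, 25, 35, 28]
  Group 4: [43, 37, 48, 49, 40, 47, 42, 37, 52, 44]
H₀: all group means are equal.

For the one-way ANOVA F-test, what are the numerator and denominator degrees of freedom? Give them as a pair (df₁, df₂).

degrees of freedom = [3, 23]

k = 4 groups, N = 27 total
df = (k−1, N−k) = (4−1, 27−4) = (3, 23)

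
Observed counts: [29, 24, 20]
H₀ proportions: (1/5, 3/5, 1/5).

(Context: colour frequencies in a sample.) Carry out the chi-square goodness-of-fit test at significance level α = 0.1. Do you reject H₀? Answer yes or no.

reject H₀: yes

n = 73; E_i = n·p_i = [14.60, 43.80, 14.60]
χ² = (29−14.60)²/14.60 + (24−43.80)²/43.80 + (20−14.60)²/14.60 = 25.1507
df = 2
p-value (upper-tail) = 0.00000
At α=0.1: p < α → reject H₀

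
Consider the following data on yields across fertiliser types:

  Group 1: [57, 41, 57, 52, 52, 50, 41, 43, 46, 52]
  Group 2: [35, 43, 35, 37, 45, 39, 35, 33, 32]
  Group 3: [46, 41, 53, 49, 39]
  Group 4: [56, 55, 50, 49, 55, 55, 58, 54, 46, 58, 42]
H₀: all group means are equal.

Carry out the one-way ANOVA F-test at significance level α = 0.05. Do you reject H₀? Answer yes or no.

Group means [49.10, 37.11, 45.60, 52.55], grand mean 46.600
SSB = Σnᵢ(x̄ᵢ−x̄)² = 1266.684; SSW = ΣΣ(x−x̄ᵢ)² = 881.716
MSB = 1266.684/3 = 422.2279; MSW = 881.716/31 = 28.4425
F = MSB/MSW = 14.8450
df = (3, 31)
p-value (upper-tail) = 0.00000
At α=0.05: p < α → reject H₀

reject H₀: yes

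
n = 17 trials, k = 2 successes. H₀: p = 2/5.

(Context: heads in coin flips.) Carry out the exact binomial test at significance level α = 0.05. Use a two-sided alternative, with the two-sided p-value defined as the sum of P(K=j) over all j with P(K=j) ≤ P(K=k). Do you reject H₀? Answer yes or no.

reject H₀: yes

Exact binomial: n=17, k=2, p₀=2/5=0.4000
P(X=j) = C(n,j)·p₀^j·(1−p₀)^(n−j); p = Σ P(X=j) over j with P(X=j) ≤ P(X=2)
p-value (two-sided) = 0.02291
At α=0.05: p < α → reject H₀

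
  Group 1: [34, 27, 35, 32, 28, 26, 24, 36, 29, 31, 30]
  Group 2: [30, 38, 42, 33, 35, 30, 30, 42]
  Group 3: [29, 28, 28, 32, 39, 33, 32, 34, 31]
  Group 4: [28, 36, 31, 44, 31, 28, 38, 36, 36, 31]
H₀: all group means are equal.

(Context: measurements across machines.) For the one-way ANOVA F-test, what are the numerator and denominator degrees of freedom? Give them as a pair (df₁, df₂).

k = 4 groups, N = 38 total
df = (k−1, N−k) = (4−1, 38−4) = (3, 34)

degrees of freedom = [3, 34]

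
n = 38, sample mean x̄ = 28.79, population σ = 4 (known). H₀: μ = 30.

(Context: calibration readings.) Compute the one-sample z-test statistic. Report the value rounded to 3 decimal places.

test statistic = -1.865

SE = σ/√n = 4/√38 = 0.6489
z = (x̄−μ₀)/SE = (28.79−30)/0.6489 = -1.8647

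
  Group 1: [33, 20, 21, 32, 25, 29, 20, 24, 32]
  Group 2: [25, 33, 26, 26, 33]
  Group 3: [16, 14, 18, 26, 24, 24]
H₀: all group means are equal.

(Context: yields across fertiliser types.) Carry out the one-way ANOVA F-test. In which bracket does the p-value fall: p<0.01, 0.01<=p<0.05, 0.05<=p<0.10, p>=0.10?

Group means [26.22, 28.60, 20.33], grand mean 25.050
SSB = Σnᵢ(x̄ᵢ−x̄)² = 208.861; SSW = ΣΣ(x−x̄ᵢ)² = 420.089
MSB = 208.861/2 = 104.4306; MSW = 420.089/17 = 24.7111
F = MSB/MSW = 4.2261
df = (2, 17)
p-value (upper-tail) = 0.03237
→ bracket: 0.01<=p<0.05

p-value bracket: 0.01<=p<0.05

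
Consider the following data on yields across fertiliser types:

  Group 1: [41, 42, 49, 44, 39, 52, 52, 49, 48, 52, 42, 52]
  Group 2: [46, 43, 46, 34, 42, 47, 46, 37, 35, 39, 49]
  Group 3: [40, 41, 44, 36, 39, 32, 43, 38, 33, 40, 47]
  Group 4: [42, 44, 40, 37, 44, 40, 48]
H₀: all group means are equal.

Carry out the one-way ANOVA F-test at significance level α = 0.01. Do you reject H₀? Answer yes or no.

reject H₀: yes

Group means [46.83, 42.18, 39.36, 42.14], grand mean 42.780
SSB = Σnᵢ(x̄ᵢ−x̄)² = 332.319; SSW = ΣΣ(x−x̄ᵢ)² = 818.706
MSB = 332.319/3 = 110.7729; MSW = 818.706/37 = 22.1272
F = MSB/MSW = 5.0062
df = (3, 37)
p-value (upper-tail) = 0.00516
At α=0.01: p < α → reject H₀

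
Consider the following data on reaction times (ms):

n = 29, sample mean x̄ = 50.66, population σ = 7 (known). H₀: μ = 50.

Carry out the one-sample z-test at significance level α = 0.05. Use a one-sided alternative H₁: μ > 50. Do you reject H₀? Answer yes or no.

reject H₀: no

SE = σ/√n = 7/√29 = 1.2999
z = (x̄−μ₀)/SE = (50.66−50)/1.2999 = 0.5077
p-value (one-sided, H₁ greater) = 0.30582
At α=0.05: p ≥ α → fail to reject H₀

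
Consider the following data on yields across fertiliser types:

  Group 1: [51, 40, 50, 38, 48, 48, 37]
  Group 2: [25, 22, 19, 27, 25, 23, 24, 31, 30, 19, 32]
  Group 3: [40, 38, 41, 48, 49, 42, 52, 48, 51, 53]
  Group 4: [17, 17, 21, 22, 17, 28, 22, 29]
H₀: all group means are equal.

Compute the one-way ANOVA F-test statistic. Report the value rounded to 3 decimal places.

Group means [44.57, 25.18, 46.20, 21.62], grand mean 34.000
SSB = Σnᵢ(x̄ᵢ−x̄)² = 4351.174; SSW = ΣΣ(x−x̄ᵢ)² = 842.826
MSB = 4351.174/3 = 1450.3915; MSW = 842.826/32 = 26.3383
F = MSB/MSW = 55.0678
df = (3, 32)

test statistic = 55.068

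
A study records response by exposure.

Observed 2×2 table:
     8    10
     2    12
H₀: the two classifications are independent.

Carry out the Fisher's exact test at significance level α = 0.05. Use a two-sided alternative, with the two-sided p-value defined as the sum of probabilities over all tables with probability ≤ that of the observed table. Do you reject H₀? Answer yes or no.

Margins: r₁=18, r₂=14, c₁=10, c₂=22, n=32
p_obs = C(18,8)·C(14,2)/C(32,10); sum pmf over tables with pmf ≤ p_obs
p-value (two-sided) = 0.12406
At α=0.05: p ≥ α → fail to reject H₀

reject H₀: no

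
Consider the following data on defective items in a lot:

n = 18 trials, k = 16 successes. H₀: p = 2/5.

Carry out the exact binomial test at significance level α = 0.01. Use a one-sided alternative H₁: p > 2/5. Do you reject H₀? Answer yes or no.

reject H₀: yes

Exact binomial: n=18, k=16, p₀=2/5=0.4000
P(X≥16) from Σ C(n,i)·p₀^i·(1−p₀)^(n−i)
p-value (one-sided, H₁ greater) = 0.00003
At α=0.01: p < α → reject H₀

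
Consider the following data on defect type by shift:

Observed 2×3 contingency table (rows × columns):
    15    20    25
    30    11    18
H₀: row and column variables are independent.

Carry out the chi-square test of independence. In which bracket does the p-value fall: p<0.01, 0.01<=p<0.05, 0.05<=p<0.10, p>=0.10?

p-value bracket: 0.01<=p<0.05

Row totals [60, 59], col totals [45, 31, 43], n=119
χ² = (15−22.69)²/22.69 + (20−15.63)²/15.63 + (25−21.68)²/21.68 + (30−22.31)²/22.31 + (11−15.37)²/15.37 + (18−21.32)²/21.32 = 8.7447
df = 2
p-value (upper-tail) = 0.01262
→ bracket: 0.01<=p<0.05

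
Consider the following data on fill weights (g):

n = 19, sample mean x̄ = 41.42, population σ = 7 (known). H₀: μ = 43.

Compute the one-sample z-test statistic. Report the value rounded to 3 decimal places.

test statistic = -0.984

SE = σ/√n = 7/√19 = 1.6059
z = (x̄−μ₀)/SE = (41.42−43)/1.6059 = -0.9839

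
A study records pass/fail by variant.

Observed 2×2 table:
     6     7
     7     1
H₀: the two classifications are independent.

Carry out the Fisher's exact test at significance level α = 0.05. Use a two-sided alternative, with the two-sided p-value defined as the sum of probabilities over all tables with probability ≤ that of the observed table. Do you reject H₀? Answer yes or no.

reject H₀: no

Margins: r₁=13, r₂=8, c₁=13, c₂=8, n=21
p_obs = C(13,6)·C(8,7)/C(21,13); sum pmf over tables with pmf ≤ p_obs
p-value (two-sided) = 0.08504
At α=0.05: p ≥ α → fail to reject H₀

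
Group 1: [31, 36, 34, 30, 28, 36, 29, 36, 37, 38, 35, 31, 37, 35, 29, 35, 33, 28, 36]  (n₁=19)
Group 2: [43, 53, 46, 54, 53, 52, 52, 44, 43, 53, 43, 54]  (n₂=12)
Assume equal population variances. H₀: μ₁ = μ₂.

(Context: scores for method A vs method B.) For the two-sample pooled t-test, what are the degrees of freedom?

degrees of freedom = 29

df = n₁ + n₂ − 2 = 19 + 12 − 2 = 29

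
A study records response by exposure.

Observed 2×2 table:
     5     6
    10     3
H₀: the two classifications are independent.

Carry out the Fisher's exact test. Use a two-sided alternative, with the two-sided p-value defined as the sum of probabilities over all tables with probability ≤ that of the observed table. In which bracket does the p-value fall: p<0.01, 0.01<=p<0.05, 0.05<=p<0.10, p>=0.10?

Margins: r₁=11, r₂=13, c₁=15, c₂=9, n=24
p_obs = C(11,5)·C(13,10)/C(24,15); sum pmf over tables with pmf ≤ p_obs
p-value (two-sided) = 0.20598
→ bracket: p>=0.10

p-value bracket: p>=0.10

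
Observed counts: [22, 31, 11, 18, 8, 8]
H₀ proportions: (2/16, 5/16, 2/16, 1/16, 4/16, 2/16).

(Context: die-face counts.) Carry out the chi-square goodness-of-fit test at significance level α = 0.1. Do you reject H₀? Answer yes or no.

reject H₀: yes

n = 98; E_i = n·p_i = [12.25, 30.62, 12.25, 6.12, 24.50, 12.25]
χ² = (22−12.25)²/12.25 + (31−30.62)²/30.62 + (11−12.25)²/12.25 + (18−6.12)²/6.12 + (8−24.50)²/24.50 + (8−12.25)²/12.25 = 43.5020
df = 5
p-value (upper-tail) = 0.00000
At α=0.1: p < α → reject H₀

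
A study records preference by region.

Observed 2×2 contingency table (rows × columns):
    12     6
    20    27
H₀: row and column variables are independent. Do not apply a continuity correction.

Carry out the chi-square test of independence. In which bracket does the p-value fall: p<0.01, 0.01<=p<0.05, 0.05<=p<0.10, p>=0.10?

p-value bracket: 0.05<=p<0.10

Row totals [18, 47], col totals [32, 33], n=65
χ² = (12−8.86)²/8.86 + (6−9.14)²/9.14 + (20−23.14)²/23.14 + (27−23.86)²/23.86 = 3.0279
df = 1
p-value (upper-tail) = 0.08184
→ bracket: 0.05<=p<0.10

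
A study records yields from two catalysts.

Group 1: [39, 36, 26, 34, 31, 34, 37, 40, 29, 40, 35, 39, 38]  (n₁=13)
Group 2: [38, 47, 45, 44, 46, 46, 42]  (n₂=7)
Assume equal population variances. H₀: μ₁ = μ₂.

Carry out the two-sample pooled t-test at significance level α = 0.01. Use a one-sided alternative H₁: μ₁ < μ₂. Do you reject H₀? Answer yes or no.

x̄₁=35.231, s₁=4.381, n₁=13
x̄₂=44.000, s₂=3.109, n₂=7
s_p² = [12·4.381² + 6·3.109²]/18 = 16.0171
SE = √(s_p²·(1/13+1/7)) = 1.8762
t = (35.231−44.000)/1.8762 = -4.6739
df = 18
p-value (one-sided, H₁ less) = 0.00009
At α=0.01: p < α → reject H₀

reject H₀: yes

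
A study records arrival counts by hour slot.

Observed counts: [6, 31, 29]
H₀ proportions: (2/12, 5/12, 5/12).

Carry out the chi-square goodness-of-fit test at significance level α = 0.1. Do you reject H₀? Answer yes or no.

reject H₀: no

n = 66; E_i = n·p_i = [11.00, 27.50, 27.50]
χ² = (6−11.00)²/11.00 + (31−27.50)²/27.50 + (29−27.50)²/27.50 = 2.8000
df = 2
p-value (upper-tail) = 0.24660
At α=0.1: p ≥ α → fail to reject H₀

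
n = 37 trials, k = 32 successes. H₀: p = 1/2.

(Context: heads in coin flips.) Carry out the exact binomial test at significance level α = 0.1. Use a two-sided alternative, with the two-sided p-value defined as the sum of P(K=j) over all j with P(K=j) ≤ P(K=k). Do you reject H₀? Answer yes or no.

Exact binomial: n=37, k=32, p₀=1/2=0.5000
P(X=j) = C(n,j)·p₀^j·(1−p₀)^(n−j); p = Σ P(X=j) over j with P(X=j) ≤ P(X=32)
p-value (two-sided) = 0.00001
At α=0.1: p < α → reject H₀

reject H₀: yes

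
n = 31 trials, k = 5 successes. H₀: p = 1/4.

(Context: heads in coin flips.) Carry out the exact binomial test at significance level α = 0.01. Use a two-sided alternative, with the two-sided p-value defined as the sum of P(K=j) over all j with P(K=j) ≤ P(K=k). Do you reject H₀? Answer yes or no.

Exact binomial: n=31, k=5, p₀=1/4=0.2500
P(X=j) = C(n,j)·p₀^j·(1−p₀)^(n−j); p = Σ P(X=j) over j with P(X=j) ≤ P(X=5)
p-value (two-sided) = 0.30486
At α=0.01: p ≥ α → fail to reject H₀

reject H₀: no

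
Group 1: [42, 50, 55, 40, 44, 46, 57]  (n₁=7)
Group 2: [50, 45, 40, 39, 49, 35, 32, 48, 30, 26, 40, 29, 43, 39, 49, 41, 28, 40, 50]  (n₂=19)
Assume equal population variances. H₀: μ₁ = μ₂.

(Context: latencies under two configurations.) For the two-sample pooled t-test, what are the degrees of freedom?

df = n₁ + n₂ − 2 = 7 + 19 − 2 = 24

degrees of freedom = 24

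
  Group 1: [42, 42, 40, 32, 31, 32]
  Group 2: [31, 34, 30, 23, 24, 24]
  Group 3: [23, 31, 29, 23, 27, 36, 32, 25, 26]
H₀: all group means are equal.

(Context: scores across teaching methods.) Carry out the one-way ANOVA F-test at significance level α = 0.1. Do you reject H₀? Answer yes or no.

Group means [36.50, 27.67, 28.00], grand mean 30.333
SSB = Σnᵢ(x̄ᵢ−x̄)² = 319.833; SSW = ΣΣ(x−x̄ᵢ)² = 402.833
MSB = 319.833/2 = 159.9167; MSW = 402.833/18 = 22.3796
F = MSB/MSW = 7.1456
df = (2, 18)
p-value (upper-tail) = 0.00520
At α=0.1: p < α → reject H₀

reject H₀: yes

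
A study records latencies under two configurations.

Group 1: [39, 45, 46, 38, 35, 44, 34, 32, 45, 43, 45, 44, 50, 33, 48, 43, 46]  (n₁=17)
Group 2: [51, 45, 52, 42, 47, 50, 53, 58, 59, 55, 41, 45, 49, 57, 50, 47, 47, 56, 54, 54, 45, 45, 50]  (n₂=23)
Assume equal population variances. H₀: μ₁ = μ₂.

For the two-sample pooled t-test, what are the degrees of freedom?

df = n₁ + n₂ − 2 = 17 + 23 − 2 = 38

degrees of freedom = 38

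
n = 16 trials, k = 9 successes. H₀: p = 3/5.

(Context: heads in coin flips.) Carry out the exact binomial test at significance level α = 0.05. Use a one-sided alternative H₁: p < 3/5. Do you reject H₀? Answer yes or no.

reject H₀: no

Exact binomial: n=16, k=9, p₀=3/5=0.6000
P(X≤9) from Σ C(n,i)·p₀^i·(1−p₀)^(n−i)
p-value (one-sided, H₁ less) = 0.47283
At α=0.05: p ≥ α → fail to reject H₀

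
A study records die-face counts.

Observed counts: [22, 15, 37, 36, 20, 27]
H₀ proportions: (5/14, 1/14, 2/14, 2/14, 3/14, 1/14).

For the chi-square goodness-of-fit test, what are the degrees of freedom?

df = k − 1 = 6 − 1 = 5

degrees of freedom = 5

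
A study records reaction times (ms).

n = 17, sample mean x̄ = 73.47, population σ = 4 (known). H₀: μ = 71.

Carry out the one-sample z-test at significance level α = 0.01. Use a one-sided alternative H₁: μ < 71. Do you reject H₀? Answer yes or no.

reject H₀: no

SE = σ/√n = 4/√17 = 0.9701
z = (x̄−μ₀)/SE = (73.47−71)/0.9701 = 2.5460
p-value (one-sided, H₁ less) = 0.99455
At α=0.01: p ≥ α → fail to reject H₀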